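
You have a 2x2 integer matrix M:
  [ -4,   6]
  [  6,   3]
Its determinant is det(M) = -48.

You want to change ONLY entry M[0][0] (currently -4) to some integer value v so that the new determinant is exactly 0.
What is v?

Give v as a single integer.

Answer: 12

Derivation:
det is linear in entry M[0][0]: det = old_det + (v - -4) * C_00
Cofactor C_00 = 3
Want det = 0: -48 + (v - -4) * 3 = 0
  (v - -4) = 48 / 3 = 16
  v = -4 + (16) = 12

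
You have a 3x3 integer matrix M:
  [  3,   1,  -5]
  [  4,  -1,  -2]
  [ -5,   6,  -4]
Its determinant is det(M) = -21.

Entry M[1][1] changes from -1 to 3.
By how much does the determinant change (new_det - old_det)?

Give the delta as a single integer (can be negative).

Cofactor C_11 = -37
Entry delta = 3 - -1 = 4
Det delta = entry_delta * cofactor = 4 * -37 = -148

Answer: -148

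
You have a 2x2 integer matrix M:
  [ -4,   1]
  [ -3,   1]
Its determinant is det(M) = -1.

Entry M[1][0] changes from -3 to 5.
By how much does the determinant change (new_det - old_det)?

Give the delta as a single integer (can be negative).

Cofactor C_10 = -1
Entry delta = 5 - -3 = 8
Det delta = entry_delta * cofactor = 8 * -1 = -8

Answer: -8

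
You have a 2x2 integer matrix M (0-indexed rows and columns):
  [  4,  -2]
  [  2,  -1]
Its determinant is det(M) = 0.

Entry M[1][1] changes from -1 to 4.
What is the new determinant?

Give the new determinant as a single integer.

Answer: 20

Derivation:
det is linear in row 1: changing M[1][1] by delta changes det by delta * cofactor(1,1).
Cofactor C_11 = (-1)^(1+1) * minor(1,1) = 4
Entry delta = 4 - -1 = 5
Det delta = 5 * 4 = 20
New det = 0 + 20 = 20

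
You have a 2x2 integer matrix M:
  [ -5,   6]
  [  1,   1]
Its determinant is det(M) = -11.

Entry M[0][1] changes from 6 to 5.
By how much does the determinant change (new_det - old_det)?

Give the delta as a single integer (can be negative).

Cofactor C_01 = -1
Entry delta = 5 - 6 = -1
Det delta = entry_delta * cofactor = -1 * -1 = 1

Answer: 1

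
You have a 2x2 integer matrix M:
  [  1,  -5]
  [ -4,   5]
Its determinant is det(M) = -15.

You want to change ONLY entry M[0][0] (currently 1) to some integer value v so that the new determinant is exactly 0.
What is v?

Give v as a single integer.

Answer: 4

Derivation:
det is linear in entry M[0][0]: det = old_det + (v - 1) * C_00
Cofactor C_00 = 5
Want det = 0: -15 + (v - 1) * 5 = 0
  (v - 1) = 15 / 5 = 3
  v = 1 + (3) = 4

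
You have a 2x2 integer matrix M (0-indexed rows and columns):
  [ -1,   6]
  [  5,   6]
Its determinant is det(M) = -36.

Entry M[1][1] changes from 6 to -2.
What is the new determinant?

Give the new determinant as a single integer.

Answer: -28

Derivation:
det is linear in row 1: changing M[1][1] by delta changes det by delta * cofactor(1,1).
Cofactor C_11 = (-1)^(1+1) * minor(1,1) = -1
Entry delta = -2 - 6 = -8
Det delta = -8 * -1 = 8
New det = -36 + 8 = -28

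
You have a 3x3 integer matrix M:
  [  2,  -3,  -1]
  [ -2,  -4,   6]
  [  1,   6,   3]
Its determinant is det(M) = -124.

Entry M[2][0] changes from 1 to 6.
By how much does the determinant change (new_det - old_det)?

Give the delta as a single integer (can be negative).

Answer: -110

Derivation:
Cofactor C_20 = -22
Entry delta = 6 - 1 = 5
Det delta = entry_delta * cofactor = 5 * -22 = -110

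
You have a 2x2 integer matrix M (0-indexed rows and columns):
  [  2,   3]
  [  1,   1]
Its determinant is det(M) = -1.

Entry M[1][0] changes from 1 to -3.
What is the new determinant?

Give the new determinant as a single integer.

Answer: 11

Derivation:
det is linear in row 1: changing M[1][0] by delta changes det by delta * cofactor(1,0).
Cofactor C_10 = (-1)^(1+0) * minor(1,0) = -3
Entry delta = -3 - 1 = -4
Det delta = -4 * -3 = 12
New det = -1 + 12 = 11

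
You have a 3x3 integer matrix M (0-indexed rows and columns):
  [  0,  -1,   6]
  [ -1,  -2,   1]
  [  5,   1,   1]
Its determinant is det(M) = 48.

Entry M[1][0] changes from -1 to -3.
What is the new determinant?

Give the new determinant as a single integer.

det is linear in row 1: changing M[1][0] by delta changes det by delta * cofactor(1,0).
Cofactor C_10 = (-1)^(1+0) * minor(1,0) = 7
Entry delta = -3 - -1 = -2
Det delta = -2 * 7 = -14
New det = 48 + -14 = 34

Answer: 34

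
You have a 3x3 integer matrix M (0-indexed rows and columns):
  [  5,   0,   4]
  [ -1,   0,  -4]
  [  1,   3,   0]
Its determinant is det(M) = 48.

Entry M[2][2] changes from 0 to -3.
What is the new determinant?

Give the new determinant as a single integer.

det is linear in row 2: changing M[2][2] by delta changes det by delta * cofactor(2,2).
Cofactor C_22 = (-1)^(2+2) * minor(2,2) = 0
Entry delta = -3 - 0 = -3
Det delta = -3 * 0 = 0
New det = 48 + 0 = 48

Answer: 48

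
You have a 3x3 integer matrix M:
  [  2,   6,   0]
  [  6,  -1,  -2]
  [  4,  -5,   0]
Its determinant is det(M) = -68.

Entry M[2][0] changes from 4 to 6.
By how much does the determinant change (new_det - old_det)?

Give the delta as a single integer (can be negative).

Answer: -24

Derivation:
Cofactor C_20 = -12
Entry delta = 6 - 4 = 2
Det delta = entry_delta * cofactor = 2 * -12 = -24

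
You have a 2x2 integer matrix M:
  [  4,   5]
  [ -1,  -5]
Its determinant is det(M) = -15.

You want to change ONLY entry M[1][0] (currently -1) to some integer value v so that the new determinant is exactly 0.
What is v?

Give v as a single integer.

Answer: -4

Derivation:
det is linear in entry M[1][0]: det = old_det + (v - -1) * C_10
Cofactor C_10 = -5
Want det = 0: -15 + (v - -1) * -5 = 0
  (v - -1) = 15 / -5 = -3
  v = -1 + (-3) = -4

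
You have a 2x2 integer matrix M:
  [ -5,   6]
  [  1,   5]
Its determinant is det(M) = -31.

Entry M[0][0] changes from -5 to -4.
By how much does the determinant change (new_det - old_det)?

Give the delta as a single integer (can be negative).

Cofactor C_00 = 5
Entry delta = -4 - -5 = 1
Det delta = entry_delta * cofactor = 1 * 5 = 5

Answer: 5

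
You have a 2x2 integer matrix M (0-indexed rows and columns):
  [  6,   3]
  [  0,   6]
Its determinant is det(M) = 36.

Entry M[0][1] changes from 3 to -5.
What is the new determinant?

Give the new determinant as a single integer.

det is linear in row 0: changing M[0][1] by delta changes det by delta * cofactor(0,1).
Cofactor C_01 = (-1)^(0+1) * minor(0,1) = 0
Entry delta = -5 - 3 = -8
Det delta = -8 * 0 = 0
New det = 36 + 0 = 36

Answer: 36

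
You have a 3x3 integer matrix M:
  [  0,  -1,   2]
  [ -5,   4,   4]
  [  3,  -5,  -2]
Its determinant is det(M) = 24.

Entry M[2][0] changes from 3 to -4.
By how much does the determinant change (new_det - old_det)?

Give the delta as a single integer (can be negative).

Answer: 84

Derivation:
Cofactor C_20 = -12
Entry delta = -4 - 3 = -7
Det delta = entry_delta * cofactor = -7 * -12 = 84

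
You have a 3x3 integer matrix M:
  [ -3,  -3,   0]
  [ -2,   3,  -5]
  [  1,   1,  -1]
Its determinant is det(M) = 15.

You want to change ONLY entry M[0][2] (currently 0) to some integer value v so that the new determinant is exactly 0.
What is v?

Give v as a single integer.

det is linear in entry M[0][2]: det = old_det + (v - 0) * C_02
Cofactor C_02 = -5
Want det = 0: 15 + (v - 0) * -5 = 0
  (v - 0) = -15 / -5 = 3
  v = 0 + (3) = 3

Answer: 3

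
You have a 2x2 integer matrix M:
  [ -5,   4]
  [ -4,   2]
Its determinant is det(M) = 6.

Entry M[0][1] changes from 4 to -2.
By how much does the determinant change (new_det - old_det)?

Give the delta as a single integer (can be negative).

Answer: -24

Derivation:
Cofactor C_01 = 4
Entry delta = -2 - 4 = -6
Det delta = entry_delta * cofactor = -6 * 4 = -24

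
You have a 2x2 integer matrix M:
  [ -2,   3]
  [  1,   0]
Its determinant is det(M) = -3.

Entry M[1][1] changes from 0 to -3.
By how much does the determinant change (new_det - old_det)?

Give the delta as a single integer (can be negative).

Answer: 6

Derivation:
Cofactor C_11 = -2
Entry delta = -3 - 0 = -3
Det delta = entry_delta * cofactor = -3 * -2 = 6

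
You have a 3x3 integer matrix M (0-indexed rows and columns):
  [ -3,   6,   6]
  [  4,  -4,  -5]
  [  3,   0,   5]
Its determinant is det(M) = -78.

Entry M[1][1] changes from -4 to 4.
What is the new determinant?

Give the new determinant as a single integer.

Answer: -342

Derivation:
det is linear in row 1: changing M[1][1] by delta changes det by delta * cofactor(1,1).
Cofactor C_11 = (-1)^(1+1) * minor(1,1) = -33
Entry delta = 4 - -4 = 8
Det delta = 8 * -33 = -264
New det = -78 + -264 = -342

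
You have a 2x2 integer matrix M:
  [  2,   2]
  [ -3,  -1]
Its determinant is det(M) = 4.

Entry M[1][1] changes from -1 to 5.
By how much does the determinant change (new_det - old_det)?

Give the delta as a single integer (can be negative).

Cofactor C_11 = 2
Entry delta = 5 - -1 = 6
Det delta = entry_delta * cofactor = 6 * 2 = 12

Answer: 12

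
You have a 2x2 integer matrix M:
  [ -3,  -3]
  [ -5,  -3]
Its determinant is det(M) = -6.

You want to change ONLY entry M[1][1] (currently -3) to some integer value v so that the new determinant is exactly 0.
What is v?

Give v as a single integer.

det is linear in entry M[1][1]: det = old_det + (v - -3) * C_11
Cofactor C_11 = -3
Want det = 0: -6 + (v - -3) * -3 = 0
  (v - -3) = 6 / -3 = -2
  v = -3 + (-2) = -5

Answer: -5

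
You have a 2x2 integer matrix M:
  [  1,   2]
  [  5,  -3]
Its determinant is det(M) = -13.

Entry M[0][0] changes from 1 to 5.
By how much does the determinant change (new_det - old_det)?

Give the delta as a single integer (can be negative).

Answer: -12

Derivation:
Cofactor C_00 = -3
Entry delta = 5 - 1 = 4
Det delta = entry_delta * cofactor = 4 * -3 = -12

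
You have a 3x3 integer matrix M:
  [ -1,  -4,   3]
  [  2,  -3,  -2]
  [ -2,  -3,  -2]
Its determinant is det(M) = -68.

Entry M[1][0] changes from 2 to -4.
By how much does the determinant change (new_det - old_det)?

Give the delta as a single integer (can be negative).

Cofactor C_10 = -17
Entry delta = -4 - 2 = -6
Det delta = entry_delta * cofactor = -6 * -17 = 102

Answer: 102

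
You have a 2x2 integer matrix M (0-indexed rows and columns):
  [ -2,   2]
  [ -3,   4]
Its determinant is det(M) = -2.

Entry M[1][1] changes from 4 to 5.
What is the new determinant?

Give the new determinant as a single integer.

det is linear in row 1: changing M[1][1] by delta changes det by delta * cofactor(1,1).
Cofactor C_11 = (-1)^(1+1) * minor(1,1) = -2
Entry delta = 5 - 4 = 1
Det delta = 1 * -2 = -2
New det = -2 + -2 = -4

Answer: -4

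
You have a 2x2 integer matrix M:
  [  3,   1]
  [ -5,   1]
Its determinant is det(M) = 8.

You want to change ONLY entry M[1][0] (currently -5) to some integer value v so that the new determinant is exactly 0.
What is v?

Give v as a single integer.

Answer: 3

Derivation:
det is linear in entry M[1][0]: det = old_det + (v - -5) * C_10
Cofactor C_10 = -1
Want det = 0: 8 + (v - -5) * -1 = 0
  (v - -5) = -8 / -1 = 8
  v = -5 + (8) = 3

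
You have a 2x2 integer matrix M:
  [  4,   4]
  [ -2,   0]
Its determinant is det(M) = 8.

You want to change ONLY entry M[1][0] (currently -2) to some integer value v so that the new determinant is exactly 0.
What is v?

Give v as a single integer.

Answer: 0

Derivation:
det is linear in entry M[1][0]: det = old_det + (v - -2) * C_10
Cofactor C_10 = -4
Want det = 0: 8 + (v - -2) * -4 = 0
  (v - -2) = -8 / -4 = 2
  v = -2 + (2) = 0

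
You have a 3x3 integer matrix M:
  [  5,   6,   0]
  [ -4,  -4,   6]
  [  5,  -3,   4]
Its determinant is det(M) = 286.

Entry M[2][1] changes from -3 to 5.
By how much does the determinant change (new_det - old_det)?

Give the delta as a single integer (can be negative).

Cofactor C_21 = -30
Entry delta = 5 - -3 = 8
Det delta = entry_delta * cofactor = 8 * -30 = -240

Answer: -240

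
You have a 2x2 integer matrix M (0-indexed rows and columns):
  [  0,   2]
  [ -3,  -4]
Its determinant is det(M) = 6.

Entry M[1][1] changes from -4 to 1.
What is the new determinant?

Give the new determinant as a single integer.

Answer: 6

Derivation:
det is linear in row 1: changing M[1][1] by delta changes det by delta * cofactor(1,1).
Cofactor C_11 = (-1)^(1+1) * minor(1,1) = 0
Entry delta = 1 - -4 = 5
Det delta = 5 * 0 = 0
New det = 6 + 0 = 6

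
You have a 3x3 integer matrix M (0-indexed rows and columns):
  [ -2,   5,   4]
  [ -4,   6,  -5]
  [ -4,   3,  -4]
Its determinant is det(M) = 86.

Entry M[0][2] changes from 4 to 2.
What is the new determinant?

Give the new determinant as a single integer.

Answer: 62

Derivation:
det is linear in row 0: changing M[0][2] by delta changes det by delta * cofactor(0,2).
Cofactor C_02 = (-1)^(0+2) * minor(0,2) = 12
Entry delta = 2 - 4 = -2
Det delta = -2 * 12 = -24
New det = 86 + -24 = 62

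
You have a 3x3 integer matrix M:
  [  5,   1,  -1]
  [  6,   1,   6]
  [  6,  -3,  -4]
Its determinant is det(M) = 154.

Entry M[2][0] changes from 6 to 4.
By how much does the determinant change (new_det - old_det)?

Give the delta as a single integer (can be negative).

Answer: -14

Derivation:
Cofactor C_20 = 7
Entry delta = 4 - 6 = -2
Det delta = entry_delta * cofactor = -2 * 7 = -14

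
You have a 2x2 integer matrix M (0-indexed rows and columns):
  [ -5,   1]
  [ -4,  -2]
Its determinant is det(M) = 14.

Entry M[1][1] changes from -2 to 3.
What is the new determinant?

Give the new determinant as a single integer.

Answer: -11

Derivation:
det is linear in row 1: changing M[1][1] by delta changes det by delta * cofactor(1,1).
Cofactor C_11 = (-1)^(1+1) * minor(1,1) = -5
Entry delta = 3 - -2 = 5
Det delta = 5 * -5 = -25
New det = 14 + -25 = -11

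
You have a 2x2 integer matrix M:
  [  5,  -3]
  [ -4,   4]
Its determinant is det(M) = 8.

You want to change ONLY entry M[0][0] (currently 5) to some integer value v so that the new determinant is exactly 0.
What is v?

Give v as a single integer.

det is linear in entry M[0][0]: det = old_det + (v - 5) * C_00
Cofactor C_00 = 4
Want det = 0: 8 + (v - 5) * 4 = 0
  (v - 5) = -8 / 4 = -2
  v = 5 + (-2) = 3

Answer: 3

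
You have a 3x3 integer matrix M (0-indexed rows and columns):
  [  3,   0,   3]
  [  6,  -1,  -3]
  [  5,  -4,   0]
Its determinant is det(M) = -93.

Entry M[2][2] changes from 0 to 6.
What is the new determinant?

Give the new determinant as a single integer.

det is linear in row 2: changing M[2][2] by delta changes det by delta * cofactor(2,2).
Cofactor C_22 = (-1)^(2+2) * minor(2,2) = -3
Entry delta = 6 - 0 = 6
Det delta = 6 * -3 = -18
New det = -93 + -18 = -111

Answer: -111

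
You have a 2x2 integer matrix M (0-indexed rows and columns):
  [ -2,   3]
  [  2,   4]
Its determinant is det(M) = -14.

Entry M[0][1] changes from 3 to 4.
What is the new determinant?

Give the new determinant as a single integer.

Answer: -16

Derivation:
det is linear in row 0: changing M[0][1] by delta changes det by delta * cofactor(0,1).
Cofactor C_01 = (-1)^(0+1) * minor(0,1) = -2
Entry delta = 4 - 3 = 1
Det delta = 1 * -2 = -2
New det = -14 + -2 = -16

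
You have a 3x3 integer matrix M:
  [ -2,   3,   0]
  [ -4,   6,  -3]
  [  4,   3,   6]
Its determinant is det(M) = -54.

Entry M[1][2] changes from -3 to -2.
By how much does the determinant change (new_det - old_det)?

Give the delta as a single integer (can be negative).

Cofactor C_12 = 18
Entry delta = -2 - -3 = 1
Det delta = entry_delta * cofactor = 1 * 18 = 18

Answer: 18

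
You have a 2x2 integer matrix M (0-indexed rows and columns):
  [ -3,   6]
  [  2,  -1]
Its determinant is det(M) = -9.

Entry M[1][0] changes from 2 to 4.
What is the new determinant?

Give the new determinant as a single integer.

Answer: -21

Derivation:
det is linear in row 1: changing M[1][0] by delta changes det by delta * cofactor(1,0).
Cofactor C_10 = (-1)^(1+0) * minor(1,0) = -6
Entry delta = 4 - 2 = 2
Det delta = 2 * -6 = -12
New det = -9 + -12 = -21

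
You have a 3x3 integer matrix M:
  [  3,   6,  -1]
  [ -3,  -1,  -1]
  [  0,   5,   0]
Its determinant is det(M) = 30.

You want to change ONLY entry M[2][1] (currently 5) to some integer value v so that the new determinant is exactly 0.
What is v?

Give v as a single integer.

Answer: 0

Derivation:
det is linear in entry M[2][1]: det = old_det + (v - 5) * C_21
Cofactor C_21 = 6
Want det = 0: 30 + (v - 5) * 6 = 0
  (v - 5) = -30 / 6 = -5
  v = 5 + (-5) = 0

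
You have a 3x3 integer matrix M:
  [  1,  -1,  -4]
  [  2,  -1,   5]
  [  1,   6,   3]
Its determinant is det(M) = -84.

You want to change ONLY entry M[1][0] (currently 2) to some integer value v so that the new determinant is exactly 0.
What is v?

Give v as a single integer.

det is linear in entry M[1][0]: det = old_det + (v - 2) * C_10
Cofactor C_10 = -21
Want det = 0: -84 + (v - 2) * -21 = 0
  (v - 2) = 84 / -21 = -4
  v = 2 + (-4) = -2

Answer: -2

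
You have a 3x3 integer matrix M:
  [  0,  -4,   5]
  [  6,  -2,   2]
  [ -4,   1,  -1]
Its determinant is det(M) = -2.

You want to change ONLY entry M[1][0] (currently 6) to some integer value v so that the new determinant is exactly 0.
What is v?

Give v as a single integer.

Answer: 8

Derivation:
det is linear in entry M[1][0]: det = old_det + (v - 6) * C_10
Cofactor C_10 = 1
Want det = 0: -2 + (v - 6) * 1 = 0
  (v - 6) = 2 / 1 = 2
  v = 6 + (2) = 8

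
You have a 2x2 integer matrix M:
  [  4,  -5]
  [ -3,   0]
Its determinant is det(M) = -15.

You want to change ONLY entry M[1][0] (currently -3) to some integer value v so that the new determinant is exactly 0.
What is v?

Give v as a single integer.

Answer: 0

Derivation:
det is linear in entry M[1][0]: det = old_det + (v - -3) * C_10
Cofactor C_10 = 5
Want det = 0: -15 + (v - -3) * 5 = 0
  (v - -3) = 15 / 5 = 3
  v = -3 + (3) = 0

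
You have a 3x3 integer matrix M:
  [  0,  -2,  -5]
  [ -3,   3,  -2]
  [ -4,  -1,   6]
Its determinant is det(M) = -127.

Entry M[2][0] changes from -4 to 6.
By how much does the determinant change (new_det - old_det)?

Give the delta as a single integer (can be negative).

Cofactor C_20 = 19
Entry delta = 6 - -4 = 10
Det delta = entry_delta * cofactor = 10 * 19 = 190

Answer: 190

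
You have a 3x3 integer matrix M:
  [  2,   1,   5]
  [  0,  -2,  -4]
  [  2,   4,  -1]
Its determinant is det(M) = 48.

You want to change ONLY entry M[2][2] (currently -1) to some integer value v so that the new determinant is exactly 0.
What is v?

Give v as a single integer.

Answer: 11

Derivation:
det is linear in entry M[2][2]: det = old_det + (v - -1) * C_22
Cofactor C_22 = -4
Want det = 0: 48 + (v - -1) * -4 = 0
  (v - -1) = -48 / -4 = 12
  v = -1 + (12) = 11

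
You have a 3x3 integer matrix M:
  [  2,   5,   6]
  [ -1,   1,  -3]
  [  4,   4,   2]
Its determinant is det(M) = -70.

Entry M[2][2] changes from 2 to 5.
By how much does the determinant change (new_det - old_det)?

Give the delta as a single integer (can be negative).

Cofactor C_22 = 7
Entry delta = 5 - 2 = 3
Det delta = entry_delta * cofactor = 3 * 7 = 21

Answer: 21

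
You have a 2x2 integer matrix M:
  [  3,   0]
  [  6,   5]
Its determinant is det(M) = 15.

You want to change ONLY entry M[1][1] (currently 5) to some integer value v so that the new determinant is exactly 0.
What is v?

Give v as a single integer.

Answer: 0

Derivation:
det is linear in entry M[1][1]: det = old_det + (v - 5) * C_11
Cofactor C_11 = 3
Want det = 0: 15 + (v - 5) * 3 = 0
  (v - 5) = -15 / 3 = -5
  v = 5 + (-5) = 0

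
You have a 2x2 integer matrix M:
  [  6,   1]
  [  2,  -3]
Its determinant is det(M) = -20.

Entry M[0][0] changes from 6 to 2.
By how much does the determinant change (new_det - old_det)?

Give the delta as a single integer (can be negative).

Answer: 12

Derivation:
Cofactor C_00 = -3
Entry delta = 2 - 6 = -4
Det delta = entry_delta * cofactor = -4 * -3 = 12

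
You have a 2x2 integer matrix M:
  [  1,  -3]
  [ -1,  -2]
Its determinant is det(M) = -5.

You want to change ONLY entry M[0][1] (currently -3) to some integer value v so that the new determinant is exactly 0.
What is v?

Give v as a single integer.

det is linear in entry M[0][1]: det = old_det + (v - -3) * C_01
Cofactor C_01 = 1
Want det = 0: -5 + (v - -3) * 1 = 0
  (v - -3) = 5 / 1 = 5
  v = -3 + (5) = 2

Answer: 2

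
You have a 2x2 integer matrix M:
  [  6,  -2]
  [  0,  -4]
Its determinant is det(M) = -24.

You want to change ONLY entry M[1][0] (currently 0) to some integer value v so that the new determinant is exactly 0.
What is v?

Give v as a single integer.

det is linear in entry M[1][0]: det = old_det + (v - 0) * C_10
Cofactor C_10 = 2
Want det = 0: -24 + (v - 0) * 2 = 0
  (v - 0) = 24 / 2 = 12
  v = 0 + (12) = 12

Answer: 12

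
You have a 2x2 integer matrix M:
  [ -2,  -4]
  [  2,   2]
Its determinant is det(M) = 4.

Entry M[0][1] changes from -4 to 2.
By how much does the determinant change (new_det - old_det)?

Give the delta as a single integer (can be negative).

Cofactor C_01 = -2
Entry delta = 2 - -4 = 6
Det delta = entry_delta * cofactor = 6 * -2 = -12

Answer: -12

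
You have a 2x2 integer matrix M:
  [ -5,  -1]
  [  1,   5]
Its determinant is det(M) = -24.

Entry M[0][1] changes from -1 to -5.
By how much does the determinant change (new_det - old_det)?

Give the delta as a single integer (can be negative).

Cofactor C_01 = -1
Entry delta = -5 - -1 = -4
Det delta = entry_delta * cofactor = -4 * -1 = 4

Answer: 4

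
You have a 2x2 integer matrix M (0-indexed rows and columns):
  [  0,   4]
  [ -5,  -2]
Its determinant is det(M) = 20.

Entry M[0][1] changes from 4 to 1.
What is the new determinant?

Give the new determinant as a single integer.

det is linear in row 0: changing M[0][1] by delta changes det by delta * cofactor(0,1).
Cofactor C_01 = (-1)^(0+1) * minor(0,1) = 5
Entry delta = 1 - 4 = -3
Det delta = -3 * 5 = -15
New det = 20 + -15 = 5

Answer: 5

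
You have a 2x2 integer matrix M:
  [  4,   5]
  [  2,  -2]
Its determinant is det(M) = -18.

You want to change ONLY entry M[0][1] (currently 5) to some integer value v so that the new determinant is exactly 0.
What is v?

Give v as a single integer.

Answer: -4

Derivation:
det is linear in entry M[0][1]: det = old_det + (v - 5) * C_01
Cofactor C_01 = -2
Want det = 0: -18 + (v - 5) * -2 = 0
  (v - 5) = 18 / -2 = -9
  v = 5 + (-9) = -4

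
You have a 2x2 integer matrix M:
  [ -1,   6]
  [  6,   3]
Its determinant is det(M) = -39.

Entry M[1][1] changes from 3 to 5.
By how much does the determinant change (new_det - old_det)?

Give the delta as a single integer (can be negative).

Cofactor C_11 = -1
Entry delta = 5 - 3 = 2
Det delta = entry_delta * cofactor = 2 * -1 = -2

Answer: -2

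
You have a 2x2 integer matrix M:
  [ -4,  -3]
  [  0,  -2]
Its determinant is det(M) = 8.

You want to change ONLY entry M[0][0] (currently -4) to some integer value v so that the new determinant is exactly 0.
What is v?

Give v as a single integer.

det is linear in entry M[0][0]: det = old_det + (v - -4) * C_00
Cofactor C_00 = -2
Want det = 0: 8 + (v - -4) * -2 = 0
  (v - -4) = -8 / -2 = 4
  v = -4 + (4) = 0

Answer: 0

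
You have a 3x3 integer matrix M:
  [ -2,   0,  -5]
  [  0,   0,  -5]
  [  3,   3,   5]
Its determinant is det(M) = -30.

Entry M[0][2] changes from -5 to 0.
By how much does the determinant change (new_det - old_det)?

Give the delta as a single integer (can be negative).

Answer: 0

Derivation:
Cofactor C_02 = 0
Entry delta = 0 - -5 = 5
Det delta = entry_delta * cofactor = 5 * 0 = 0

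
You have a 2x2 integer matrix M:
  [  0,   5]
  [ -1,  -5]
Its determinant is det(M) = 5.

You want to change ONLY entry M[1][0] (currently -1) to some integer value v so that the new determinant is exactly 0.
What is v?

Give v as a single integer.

det is linear in entry M[1][0]: det = old_det + (v - -1) * C_10
Cofactor C_10 = -5
Want det = 0: 5 + (v - -1) * -5 = 0
  (v - -1) = -5 / -5 = 1
  v = -1 + (1) = 0

Answer: 0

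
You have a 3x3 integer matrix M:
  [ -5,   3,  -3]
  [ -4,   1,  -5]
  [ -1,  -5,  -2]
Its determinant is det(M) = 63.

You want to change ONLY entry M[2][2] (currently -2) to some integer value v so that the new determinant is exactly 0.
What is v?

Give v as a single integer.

Answer: -11

Derivation:
det is linear in entry M[2][2]: det = old_det + (v - -2) * C_22
Cofactor C_22 = 7
Want det = 0: 63 + (v - -2) * 7 = 0
  (v - -2) = -63 / 7 = -9
  v = -2 + (-9) = -11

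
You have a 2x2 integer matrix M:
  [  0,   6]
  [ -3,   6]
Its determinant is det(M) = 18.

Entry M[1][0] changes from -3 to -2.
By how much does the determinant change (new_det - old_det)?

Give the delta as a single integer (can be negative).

Answer: -6

Derivation:
Cofactor C_10 = -6
Entry delta = -2 - -3 = 1
Det delta = entry_delta * cofactor = 1 * -6 = -6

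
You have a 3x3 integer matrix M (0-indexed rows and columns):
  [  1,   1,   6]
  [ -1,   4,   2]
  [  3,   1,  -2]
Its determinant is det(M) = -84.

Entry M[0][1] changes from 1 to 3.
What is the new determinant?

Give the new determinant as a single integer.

Answer: -76

Derivation:
det is linear in row 0: changing M[0][1] by delta changes det by delta * cofactor(0,1).
Cofactor C_01 = (-1)^(0+1) * minor(0,1) = 4
Entry delta = 3 - 1 = 2
Det delta = 2 * 4 = 8
New det = -84 + 8 = -76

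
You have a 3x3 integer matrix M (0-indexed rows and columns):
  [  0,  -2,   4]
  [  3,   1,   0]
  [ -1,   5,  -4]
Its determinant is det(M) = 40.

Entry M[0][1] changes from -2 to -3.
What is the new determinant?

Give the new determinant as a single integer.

det is linear in row 0: changing M[0][1] by delta changes det by delta * cofactor(0,1).
Cofactor C_01 = (-1)^(0+1) * minor(0,1) = 12
Entry delta = -3 - -2 = -1
Det delta = -1 * 12 = -12
New det = 40 + -12 = 28

Answer: 28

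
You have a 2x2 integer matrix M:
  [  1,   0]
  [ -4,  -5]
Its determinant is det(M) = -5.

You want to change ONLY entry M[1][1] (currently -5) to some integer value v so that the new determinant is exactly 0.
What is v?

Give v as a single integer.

Answer: 0

Derivation:
det is linear in entry M[1][1]: det = old_det + (v - -5) * C_11
Cofactor C_11 = 1
Want det = 0: -5 + (v - -5) * 1 = 0
  (v - -5) = 5 / 1 = 5
  v = -5 + (5) = 0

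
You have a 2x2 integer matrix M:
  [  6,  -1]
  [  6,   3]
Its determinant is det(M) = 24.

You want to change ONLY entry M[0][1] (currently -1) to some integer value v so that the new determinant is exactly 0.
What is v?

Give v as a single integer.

det is linear in entry M[0][1]: det = old_det + (v - -1) * C_01
Cofactor C_01 = -6
Want det = 0: 24 + (v - -1) * -6 = 0
  (v - -1) = -24 / -6 = 4
  v = -1 + (4) = 3

Answer: 3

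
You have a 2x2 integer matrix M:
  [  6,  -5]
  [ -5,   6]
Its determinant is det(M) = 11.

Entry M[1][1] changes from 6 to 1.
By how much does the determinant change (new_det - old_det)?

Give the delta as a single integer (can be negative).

Cofactor C_11 = 6
Entry delta = 1 - 6 = -5
Det delta = entry_delta * cofactor = -5 * 6 = -30

Answer: -30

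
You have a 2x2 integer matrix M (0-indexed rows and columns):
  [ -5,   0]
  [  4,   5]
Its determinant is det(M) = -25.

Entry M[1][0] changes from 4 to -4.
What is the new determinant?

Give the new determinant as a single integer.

Answer: -25

Derivation:
det is linear in row 1: changing M[1][0] by delta changes det by delta * cofactor(1,0).
Cofactor C_10 = (-1)^(1+0) * minor(1,0) = 0
Entry delta = -4 - 4 = -8
Det delta = -8 * 0 = 0
New det = -25 + 0 = -25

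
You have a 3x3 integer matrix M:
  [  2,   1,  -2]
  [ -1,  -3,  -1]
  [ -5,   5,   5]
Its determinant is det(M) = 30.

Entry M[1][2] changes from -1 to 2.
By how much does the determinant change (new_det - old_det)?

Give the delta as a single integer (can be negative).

Answer: -45

Derivation:
Cofactor C_12 = -15
Entry delta = 2 - -1 = 3
Det delta = entry_delta * cofactor = 3 * -15 = -45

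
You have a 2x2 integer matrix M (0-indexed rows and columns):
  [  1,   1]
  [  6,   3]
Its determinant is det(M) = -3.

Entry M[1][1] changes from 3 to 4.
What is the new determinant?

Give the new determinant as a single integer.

Answer: -2

Derivation:
det is linear in row 1: changing M[1][1] by delta changes det by delta * cofactor(1,1).
Cofactor C_11 = (-1)^(1+1) * minor(1,1) = 1
Entry delta = 4 - 3 = 1
Det delta = 1 * 1 = 1
New det = -3 + 1 = -2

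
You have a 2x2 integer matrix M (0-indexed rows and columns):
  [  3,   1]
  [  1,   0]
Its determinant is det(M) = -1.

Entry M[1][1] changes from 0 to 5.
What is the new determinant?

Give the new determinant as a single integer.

Answer: 14

Derivation:
det is linear in row 1: changing M[1][1] by delta changes det by delta * cofactor(1,1).
Cofactor C_11 = (-1)^(1+1) * minor(1,1) = 3
Entry delta = 5 - 0 = 5
Det delta = 5 * 3 = 15
New det = -1 + 15 = 14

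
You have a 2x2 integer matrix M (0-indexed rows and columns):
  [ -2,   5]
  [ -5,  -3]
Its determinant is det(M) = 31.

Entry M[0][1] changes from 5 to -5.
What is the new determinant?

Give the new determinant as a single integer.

Answer: -19

Derivation:
det is linear in row 0: changing M[0][1] by delta changes det by delta * cofactor(0,1).
Cofactor C_01 = (-1)^(0+1) * minor(0,1) = 5
Entry delta = -5 - 5 = -10
Det delta = -10 * 5 = -50
New det = 31 + -50 = -19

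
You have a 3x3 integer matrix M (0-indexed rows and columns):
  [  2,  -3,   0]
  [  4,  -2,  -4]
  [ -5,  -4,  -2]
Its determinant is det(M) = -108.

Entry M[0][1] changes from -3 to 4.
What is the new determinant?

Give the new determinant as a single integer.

Answer: 88

Derivation:
det is linear in row 0: changing M[0][1] by delta changes det by delta * cofactor(0,1).
Cofactor C_01 = (-1)^(0+1) * minor(0,1) = 28
Entry delta = 4 - -3 = 7
Det delta = 7 * 28 = 196
New det = -108 + 196 = 88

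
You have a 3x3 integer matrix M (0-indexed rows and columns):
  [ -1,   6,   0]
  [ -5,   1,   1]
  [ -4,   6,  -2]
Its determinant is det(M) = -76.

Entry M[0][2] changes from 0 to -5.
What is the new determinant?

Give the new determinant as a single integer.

det is linear in row 0: changing M[0][2] by delta changes det by delta * cofactor(0,2).
Cofactor C_02 = (-1)^(0+2) * minor(0,2) = -26
Entry delta = -5 - 0 = -5
Det delta = -5 * -26 = 130
New det = -76 + 130 = 54

Answer: 54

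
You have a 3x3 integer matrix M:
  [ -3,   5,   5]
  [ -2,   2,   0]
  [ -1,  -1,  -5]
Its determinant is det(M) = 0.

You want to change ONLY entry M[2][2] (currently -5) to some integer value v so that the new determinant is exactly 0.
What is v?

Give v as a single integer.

Answer: -5

Derivation:
det is linear in entry M[2][2]: det = old_det + (v - -5) * C_22
Cofactor C_22 = 4
Want det = 0: 0 + (v - -5) * 4 = 0
  (v - -5) = 0 / 4 = 0
  v = -5 + (0) = -5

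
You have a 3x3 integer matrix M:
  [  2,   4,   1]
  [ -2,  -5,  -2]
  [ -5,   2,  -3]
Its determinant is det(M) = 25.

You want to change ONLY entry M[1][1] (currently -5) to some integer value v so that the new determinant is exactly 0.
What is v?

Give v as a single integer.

det is linear in entry M[1][1]: det = old_det + (v - -5) * C_11
Cofactor C_11 = -1
Want det = 0: 25 + (v - -5) * -1 = 0
  (v - -5) = -25 / -1 = 25
  v = -5 + (25) = 20

Answer: 20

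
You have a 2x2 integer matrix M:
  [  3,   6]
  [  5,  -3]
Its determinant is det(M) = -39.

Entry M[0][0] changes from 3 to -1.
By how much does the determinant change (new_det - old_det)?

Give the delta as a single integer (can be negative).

Cofactor C_00 = -3
Entry delta = -1 - 3 = -4
Det delta = entry_delta * cofactor = -4 * -3 = 12

Answer: 12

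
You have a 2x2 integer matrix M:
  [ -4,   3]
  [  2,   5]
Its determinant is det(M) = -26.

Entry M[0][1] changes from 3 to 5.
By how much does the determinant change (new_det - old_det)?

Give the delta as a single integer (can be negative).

Answer: -4

Derivation:
Cofactor C_01 = -2
Entry delta = 5 - 3 = 2
Det delta = entry_delta * cofactor = 2 * -2 = -4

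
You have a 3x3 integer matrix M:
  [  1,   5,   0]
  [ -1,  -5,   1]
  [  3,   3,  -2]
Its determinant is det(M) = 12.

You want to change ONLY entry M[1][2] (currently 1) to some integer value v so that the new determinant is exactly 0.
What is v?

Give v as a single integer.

det is linear in entry M[1][2]: det = old_det + (v - 1) * C_12
Cofactor C_12 = 12
Want det = 0: 12 + (v - 1) * 12 = 0
  (v - 1) = -12 / 12 = -1
  v = 1 + (-1) = 0

Answer: 0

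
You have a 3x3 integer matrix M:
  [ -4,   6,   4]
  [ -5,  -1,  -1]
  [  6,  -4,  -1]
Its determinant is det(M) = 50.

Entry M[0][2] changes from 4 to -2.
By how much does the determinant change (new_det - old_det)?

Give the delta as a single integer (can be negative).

Cofactor C_02 = 26
Entry delta = -2 - 4 = -6
Det delta = entry_delta * cofactor = -6 * 26 = -156

Answer: -156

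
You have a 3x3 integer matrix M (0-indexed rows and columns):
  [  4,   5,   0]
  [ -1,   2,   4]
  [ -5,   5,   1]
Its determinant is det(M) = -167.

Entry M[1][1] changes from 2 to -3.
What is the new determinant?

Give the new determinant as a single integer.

det is linear in row 1: changing M[1][1] by delta changes det by delta * cofactor(1,1).
Cofactor C_11 = (-1)^(1+1) * minor(1,1) = 4
Entry delta = -3 - 2 = -5
Det delta = -5 * 4 = -20
New det = -167 + -20 = -187

Answer: -187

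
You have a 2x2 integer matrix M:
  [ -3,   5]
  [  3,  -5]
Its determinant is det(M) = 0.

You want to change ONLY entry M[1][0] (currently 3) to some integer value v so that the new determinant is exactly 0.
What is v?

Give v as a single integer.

det is linear in entry M[1][0]: det = old_det + (v - 3) * C_10
Cofactor C_10 = -5
Want det = 0: 0 + (v - 3) * -5 = 0
  (v - 3) = 0 / -5 = 0
  v = 3 + (0) = 3

Answer: 3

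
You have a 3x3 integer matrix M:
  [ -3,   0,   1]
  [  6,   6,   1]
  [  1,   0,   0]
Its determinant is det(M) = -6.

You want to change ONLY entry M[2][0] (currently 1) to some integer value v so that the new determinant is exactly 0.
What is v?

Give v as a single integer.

Answer: 0

Derivation:
det is linear in entry M[2][0]: det = old_det + (v - 1) * C_20
Cofactor C_20 = -6
Want det = 0: -6 + (v - 1) * -6 = 0
  (v - 1) = 6 / -6 = -1
  v = 1 + (-1) = 0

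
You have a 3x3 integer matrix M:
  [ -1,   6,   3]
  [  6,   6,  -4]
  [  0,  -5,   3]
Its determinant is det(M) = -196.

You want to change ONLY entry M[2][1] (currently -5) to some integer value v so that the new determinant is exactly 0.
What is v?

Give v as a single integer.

det is linear in entry M[2][1]: det = old_det + (v - -5) * C_21
Cofactor C_21 = 14
Want det = 0: -196 + (v - -5) * 14 = 0
  (v - -5) = 196 / 14 = 14
  v = -5 + (14) = 9

Answer: 9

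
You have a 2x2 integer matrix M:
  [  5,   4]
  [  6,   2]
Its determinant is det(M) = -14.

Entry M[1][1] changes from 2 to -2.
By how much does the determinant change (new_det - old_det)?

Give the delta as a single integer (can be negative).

Cofactor C_11 = 5
Entry delta = -2 - 2 = -4
Det delta = entry_delta * cofactor = -4 * 5 = -20

Answer: -20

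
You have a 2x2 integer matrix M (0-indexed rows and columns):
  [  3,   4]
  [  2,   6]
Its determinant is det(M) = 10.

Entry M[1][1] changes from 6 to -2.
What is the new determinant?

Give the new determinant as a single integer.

Answer: -14

Derivation:
det is linear in row 1: changing M[1][1] by delta changes det by delta * cofactor(1,1).
Cofactor C_11 = (-1)^(1+1) * minor(1,1) = 3
Entry delta = -2 - 6 = -8
Det delta = -8 * 3 = -24
New det = 10 + -24 = -14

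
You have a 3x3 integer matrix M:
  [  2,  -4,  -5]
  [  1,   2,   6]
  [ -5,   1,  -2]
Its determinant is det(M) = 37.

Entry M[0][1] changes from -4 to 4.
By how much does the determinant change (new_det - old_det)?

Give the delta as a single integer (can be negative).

Cofactor C_01 = -28
Entry delta = 4 - -4 = 8
Det delta = entry_delta * cofactor = 8 * -28 = -224

Answer: -224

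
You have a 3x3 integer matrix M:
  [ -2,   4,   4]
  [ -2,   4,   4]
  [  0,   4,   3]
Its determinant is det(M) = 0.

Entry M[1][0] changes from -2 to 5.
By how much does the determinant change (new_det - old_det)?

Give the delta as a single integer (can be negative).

Cofactor C_10 = 4
Entry delta = 5 - -2 = 7
Det delta = entry_delta * cofactor = 7 * 4 = 28

Answer: 28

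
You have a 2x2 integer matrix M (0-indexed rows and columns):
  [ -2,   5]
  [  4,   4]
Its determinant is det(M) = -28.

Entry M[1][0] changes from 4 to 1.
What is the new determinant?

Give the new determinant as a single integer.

det is linear in row 1: changing M[1][0] by delta changes det by delta * cofactor(1,0).
Cofactor C_10 = (-1)^(1+0) * minor(1,0) = -5
Entry delta = 1 - 4 = -3
Det delta = -3 * -5 = 15
New det = -28 + 15 = -13

Answer: -13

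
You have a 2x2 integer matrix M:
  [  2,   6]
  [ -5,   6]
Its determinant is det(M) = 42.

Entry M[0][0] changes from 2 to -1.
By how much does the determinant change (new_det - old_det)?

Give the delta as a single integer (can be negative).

Cofactor C_00 = 6
Entry delta = -1 - 2 = -3
Det delta = entry_delta * cofactor = -3 * 6 = -18

Answer: -18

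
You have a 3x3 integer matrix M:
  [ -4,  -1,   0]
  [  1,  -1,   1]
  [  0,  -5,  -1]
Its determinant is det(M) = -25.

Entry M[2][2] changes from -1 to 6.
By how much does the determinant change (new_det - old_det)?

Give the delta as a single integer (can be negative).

Cofactor C_22 = 5
Entry delta = 6 - -1 = 7
Det delta = entry_delta * cofactor = 7 * 5 = 35

Answer: 35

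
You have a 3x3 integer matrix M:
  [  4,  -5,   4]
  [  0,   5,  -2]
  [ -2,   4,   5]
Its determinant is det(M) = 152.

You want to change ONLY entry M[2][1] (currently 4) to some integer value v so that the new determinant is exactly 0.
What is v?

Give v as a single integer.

Answer: -15

Derivation:
det is linear in entry M[2][1]: det = old_det + (v - 4) * C_21
Cofactor C_21 = 8
Want det = 0: 152 + (v - 4) * 8 = 0
  (v - 4) = -152 / 8 = -19
  v = 4 + (-19) = -15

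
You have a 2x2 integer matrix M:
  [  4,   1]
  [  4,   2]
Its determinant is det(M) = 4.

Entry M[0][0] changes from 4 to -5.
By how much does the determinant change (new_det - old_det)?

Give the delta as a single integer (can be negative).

Cofactor C_00 = 2
Entry delta = -5 - 4 = -9
Det delta = entry_delta * cofactor = -9 * 2 = -18

Answer: -18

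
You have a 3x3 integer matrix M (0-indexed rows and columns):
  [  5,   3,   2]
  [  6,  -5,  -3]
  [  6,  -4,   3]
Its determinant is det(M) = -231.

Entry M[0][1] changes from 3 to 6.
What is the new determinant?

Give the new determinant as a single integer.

det is linear in row 0: changing M[0][1] by delta changes det by delta * cofactor(0,1).
Cofactor C_01 = (-1)^(0+1) * minor(0,1) = -36
Entry delta = 6 - 3 = 3
Det delta = 3 * -36 = -108
New det = -231 + -108 = -339

Answer: -339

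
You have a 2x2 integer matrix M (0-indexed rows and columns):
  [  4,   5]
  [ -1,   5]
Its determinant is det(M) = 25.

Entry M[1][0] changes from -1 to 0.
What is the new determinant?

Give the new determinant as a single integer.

Answer: 20

Derivation:
det is linear in row 1: changing M[1][0] by delta changes det by delta * cofactor(1,0).
Cofactor C_10 = (-1)^(1+0) * minor(1,0) = -5
Entry delta = 0 - -1 = 1
Det delta = 1 * -5 = -5
New det = 25 + -5 = 20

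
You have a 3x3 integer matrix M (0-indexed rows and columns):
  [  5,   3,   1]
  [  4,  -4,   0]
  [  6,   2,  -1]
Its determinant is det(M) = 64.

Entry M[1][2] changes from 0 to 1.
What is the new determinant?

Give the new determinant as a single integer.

Answer: 72

Derivation:
det is linear in row 1: changing M[1][2] by delta changes det by delta * cofactor(1,2).
Cofactor C_12 = (-1)^(1+2) * minor(1,2) = 8
Entry delta = 1 - 0 = 1
Det delta = 1 * 8 = 8
New det = 64 + 8 = 72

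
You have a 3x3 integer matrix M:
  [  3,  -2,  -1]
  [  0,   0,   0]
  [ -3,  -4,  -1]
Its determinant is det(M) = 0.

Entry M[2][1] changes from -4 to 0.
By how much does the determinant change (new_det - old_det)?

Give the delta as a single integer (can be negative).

Cofactor C_21 = 0
Entry delta = 0 - -4 = 4
Det delta = entry_delta * cofactor = 4 * 0 = 0

Answer: 0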